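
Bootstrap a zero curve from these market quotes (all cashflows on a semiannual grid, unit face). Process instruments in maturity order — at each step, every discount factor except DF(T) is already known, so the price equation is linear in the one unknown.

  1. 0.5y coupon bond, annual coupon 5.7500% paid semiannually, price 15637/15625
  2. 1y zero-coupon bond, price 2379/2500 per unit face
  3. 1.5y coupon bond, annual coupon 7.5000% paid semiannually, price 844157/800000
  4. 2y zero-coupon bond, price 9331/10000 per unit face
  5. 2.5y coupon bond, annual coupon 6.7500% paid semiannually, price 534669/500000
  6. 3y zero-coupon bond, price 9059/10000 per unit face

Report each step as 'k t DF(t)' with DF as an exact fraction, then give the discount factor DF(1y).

step 1 [0.5y] bond c/2=23/800: DF=(15637/15625 − 23/800·(0))/(1+23/800) = 608/625 ≈ 0.972800
step 2 [1y] zero: DF = P = 2379/2500 ≈ 0.951600
step 3 [1.5y] bond c/2=3/80: DF=(844157/800000 − 3/80·(0.972800+0.951600))/(1+3/80) = 379/400 ≈ 0.947500
step 4 [2y] zero: DF = P = 9331/10000 ≈ 0.933100
step 5 [2.5y] bond c/2=27/800: DF=(534669/500000 − 27/800·(0.972800+0.951600+0.947500+0.933100))/(1+27/800) = 4551/5000 ≈ 0.910200
step 6 [3y] zero: DF = P = 9059/10000 ≈ 0.905900

1 1/2 608/625
2 1 2379/2500
3 3/2 379/400
4 2 9331/10000
5 5/2 4551/5000
6 3 9059/10000
DF(1y) = 2379/2500 ≈ 0.951600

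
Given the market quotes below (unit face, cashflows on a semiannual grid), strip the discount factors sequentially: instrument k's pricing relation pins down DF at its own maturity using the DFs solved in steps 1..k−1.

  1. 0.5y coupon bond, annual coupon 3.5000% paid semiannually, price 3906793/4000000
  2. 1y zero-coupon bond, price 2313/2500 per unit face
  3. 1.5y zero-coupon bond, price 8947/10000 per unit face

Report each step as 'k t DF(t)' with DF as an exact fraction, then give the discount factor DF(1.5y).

step 1 [0.5y] bond c/2=7/400: DF=(3906793/4000000 − 7/400·(0))/(1+7/400) = 9599/10000 ≈ 0.959900
step 2 [1y] zero: DF = P = 2313/2500 ≈ 0.925200
step 3 [1.5y] zero: DF = P = 8947/10000 ≈ 0.894700

1 1/2 9599/10000
2 1 2313/2500
3 3/2 8947/10000
DF(1.5y) = 8947/10000 ≈ 0.894700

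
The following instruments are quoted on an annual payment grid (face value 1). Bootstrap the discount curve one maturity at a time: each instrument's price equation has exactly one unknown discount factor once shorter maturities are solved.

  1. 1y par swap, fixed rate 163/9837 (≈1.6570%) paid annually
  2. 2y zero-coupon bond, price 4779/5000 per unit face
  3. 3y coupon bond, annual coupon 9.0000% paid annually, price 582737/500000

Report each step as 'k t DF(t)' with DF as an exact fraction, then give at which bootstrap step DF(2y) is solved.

step 1 [1y] swap r/1=163/9837: DF=(1 − 163/9837·(0))/(1+163/9837) = 9837/10000 ≈ 0.983700
step 2 [2y] zero: DF = P = 4779/5000 ≈ 0.955800
step 3 [3y] bond c/1=9/100: DF=(582737/500000 − 9/100·(0.983700+0.955800))/(1+9/100) = 9091/10000 ≈ 0.909100

1 1 9837/10000
2 2 4779/5000
3 3 9091/10000
DF(2y) is solved at step 2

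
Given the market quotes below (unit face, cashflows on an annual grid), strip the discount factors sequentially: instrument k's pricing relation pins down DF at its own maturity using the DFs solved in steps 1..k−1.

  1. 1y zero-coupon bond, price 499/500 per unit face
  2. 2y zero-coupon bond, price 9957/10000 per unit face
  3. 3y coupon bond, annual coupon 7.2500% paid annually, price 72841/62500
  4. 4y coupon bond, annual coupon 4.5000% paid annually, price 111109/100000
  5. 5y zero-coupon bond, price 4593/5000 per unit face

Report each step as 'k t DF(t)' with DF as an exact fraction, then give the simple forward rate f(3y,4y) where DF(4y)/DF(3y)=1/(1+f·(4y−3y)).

1 1 499/500
2 2 9957/10000
3 3 9519/10000
4 4 2341/2500
5 5 4593/5000
f(3y,4y) = ((9519/10000)/(2341/2500) − 1)/(1) = 155/9364 ≈ 1.6553%

step 1 [1y] zero: DF = P = 499/500 ≈ 0.998000
step 2 [2y] zero: DF = P = 9957/10000 ≈ 0.995700
step 3 [3y] bond c/1=29/400: DF=(72841/62500 − 29/400·(0.998000+0.995700))/(1+29/400) = 9519/10000 ≈ 0.951900
step 4 [4y] bond c/1=9/200: DF=(111109/100000 − 9/200·(0.998000+0.995700+0.951900))/(1+9/200) = 2341/2500 ≈ 0.936400
step 5 [5y] zero: DF = P = 4593/5000 ≈ 0.918600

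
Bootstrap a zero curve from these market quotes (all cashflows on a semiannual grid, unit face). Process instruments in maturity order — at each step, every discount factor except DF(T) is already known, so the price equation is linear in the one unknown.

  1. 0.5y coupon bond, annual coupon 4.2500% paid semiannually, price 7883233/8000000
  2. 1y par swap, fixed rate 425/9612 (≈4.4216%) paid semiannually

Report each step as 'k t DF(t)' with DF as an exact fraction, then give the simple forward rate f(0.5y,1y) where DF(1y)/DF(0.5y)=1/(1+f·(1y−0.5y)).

1 1/2 9649/10000
2 1 383/400
f(0.5y,1y) = ((9649/10000)/(383/400) − 1)/(1/2) = 148/9575 ≈ 1.5457%

step 1 [0.5y] bond c/2=17/800: DF=(7883233/8000000 − 17/800·(0))/(1+17/800) = 9649/10000 ≈ 0.964900
step 2 [1y] swap r/2=425/19224: DF=(1 − 425/19224·(0.964900))/(1+425/19224) = 383/400 ≈ 0.957500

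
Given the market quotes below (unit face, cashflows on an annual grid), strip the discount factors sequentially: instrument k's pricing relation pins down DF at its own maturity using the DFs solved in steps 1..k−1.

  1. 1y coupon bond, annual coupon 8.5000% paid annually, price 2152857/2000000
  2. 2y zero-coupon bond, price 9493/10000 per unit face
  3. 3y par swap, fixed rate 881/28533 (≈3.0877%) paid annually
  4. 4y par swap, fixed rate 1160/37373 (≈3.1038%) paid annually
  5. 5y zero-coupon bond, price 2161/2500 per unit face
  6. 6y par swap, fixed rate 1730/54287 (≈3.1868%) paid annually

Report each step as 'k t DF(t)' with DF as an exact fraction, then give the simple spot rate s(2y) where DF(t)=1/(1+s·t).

step 1 [1y] bond c/1=17/200: DF=(2152857/2000000 − 17/200·(0))/(1+17/200) = 9921/10000 ≈ 0.992100
step 2 [2y] zero: DF = P = 9493/10000 ≈ 0.949300
step 3 [3y] swap r/1=881/28533: DF=(1 − 881/28533·(0.992100+0.949300))/(1+881/28533) = 9119/10000 ≈ 0.911900
step 4 [4y] swap r/1=1160/37373: DF=(1 − 1160/37373·(0.992100+0.949300+0.911900))/(1+1160/37373) = 221/250 ≈ 0.884000
step 5 [5y] zero: DF = P = 2161/2500 ≈ 0.864400
step 6 [6y] swap r/1=1730/54287: DF=(1 − 1730/54287·(0.992100+0.949300+0.911900+0.884000+0.864400))/(1+1730/54287) = 827/1000 ≈ 0.827000

1 1 9921/10000
2 2 9493/10000
3 3 9119/10000
4 4 221/250
5 5 2161/2500
6 6 827/1000
s(2y) = (1/(9493/10000) − 1)/(2) = 507/18986 ≈ 2.6704%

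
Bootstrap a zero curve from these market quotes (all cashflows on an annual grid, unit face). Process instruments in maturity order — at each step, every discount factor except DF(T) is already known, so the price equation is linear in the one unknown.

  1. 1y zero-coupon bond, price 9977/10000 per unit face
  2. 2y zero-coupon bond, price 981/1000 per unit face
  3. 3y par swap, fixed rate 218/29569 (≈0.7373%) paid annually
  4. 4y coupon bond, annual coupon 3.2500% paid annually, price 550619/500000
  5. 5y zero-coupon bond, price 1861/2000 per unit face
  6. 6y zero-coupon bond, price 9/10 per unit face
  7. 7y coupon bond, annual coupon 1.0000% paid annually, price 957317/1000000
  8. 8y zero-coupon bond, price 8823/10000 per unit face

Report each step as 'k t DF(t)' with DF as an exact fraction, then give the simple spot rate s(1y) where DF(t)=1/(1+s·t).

1 1 9977/10000
2 2 981/1000
3 3 4891/5000
4 4 1947/2000
5 5 1861/2000
6 6 9/10
7 7 2227/2500
8 8 8823/10000
s(1y) = (1/(9977/10000) − 1)/(1) = 23/9977 ≈ 0.2305%

step 1 [1y] zero: DF = P = 9977/10000 ≈ 0.997700
step 2 [2y] zero: DF = P = 981/1000 ≈ 0.981000
step 3 [3y] swap r/1=218/29569: DF=(1 − 218/29569·(0.997700+0.981000))/(1+218/29569) = 4891/5000 ≈ 0.978200
step 4 [4y] bond c/1=13/400: DF=(550619/500000 − 13/400·(0.997700+0.981000+0.978200))/(1+13/400) = 1947/2000 ≈ 0.973500
step 5 [5y] zero: DF = P = 1861/2000 ≈ 0.930500
step 6 [6y] zero: DF = P = 9/10 ≈ 0.900000
step 7 [7y] bond c/1=1/100: DF=(957317/1000000 − 1/100·(0.997700+0.981000+0.978200+0.973500+0.930500+0.900000))/(1+1/100) = 2227/2500 ≈ 0.890800
step 8 [8y] zero: DF = P = 8823/10000 ≈ 0.882300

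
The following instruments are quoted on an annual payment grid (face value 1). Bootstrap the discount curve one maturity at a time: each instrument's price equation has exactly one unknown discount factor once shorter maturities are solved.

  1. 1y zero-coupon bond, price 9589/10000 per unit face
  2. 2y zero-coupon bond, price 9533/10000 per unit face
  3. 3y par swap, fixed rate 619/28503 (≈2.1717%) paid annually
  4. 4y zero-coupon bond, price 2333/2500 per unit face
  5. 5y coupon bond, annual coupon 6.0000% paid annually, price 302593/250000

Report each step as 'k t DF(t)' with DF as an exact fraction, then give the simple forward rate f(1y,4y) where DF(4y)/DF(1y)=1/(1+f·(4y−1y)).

1 1 9589/10000
2 2 9533/10000
3 3 9381/10000
4 4 2333/2500
5 5 9277/10000
f(1y,4y) = ((9589/10000)/(2333/2500) − 1)/(3) = 257/27996 ≈ 0.9180%

step 1 [1y] zero: DF = P = 9589/10000 ≈ 0.958900
step 2 [2y] zero: DF = P = 9533/10000 ≈ 0.953300
step 3 [3y] swap r/1=619/28503: DF=(1 − 619/28503·(0.958900+0.953300))/(1+619/28503) = 9381/10000 ≈ 0.938100
step 4 [4y] zero: DF = P = 2333/2500 ≈ 0.933200
step 5 [5y] bond c/1=3/50: DF=(302593/250000 − 3/50·(0.958900+0.953300+0.938100+0.933200))/(1+3/50) = 9277/10000 ≈ 0.927700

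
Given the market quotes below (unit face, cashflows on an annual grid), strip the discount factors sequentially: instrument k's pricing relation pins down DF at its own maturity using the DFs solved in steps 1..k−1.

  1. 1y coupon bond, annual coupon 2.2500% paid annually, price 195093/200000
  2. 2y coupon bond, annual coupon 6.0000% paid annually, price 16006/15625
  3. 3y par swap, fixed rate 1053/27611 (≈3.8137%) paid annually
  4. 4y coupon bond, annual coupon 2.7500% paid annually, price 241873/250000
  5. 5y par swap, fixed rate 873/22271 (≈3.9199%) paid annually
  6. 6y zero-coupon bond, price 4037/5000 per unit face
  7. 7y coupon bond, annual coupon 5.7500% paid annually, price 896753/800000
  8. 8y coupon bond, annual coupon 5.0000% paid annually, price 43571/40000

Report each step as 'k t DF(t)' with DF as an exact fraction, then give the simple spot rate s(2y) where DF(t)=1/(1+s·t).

1 1 477/500
2 2 2281/2500
3 3 8947/10000
4 4 8677/10000
5 5 4127/5000
6 6 4037/5000
7 7 7739/10000
8 8 3/4
s(2y) = (1/(2281/2500) − 1)/(2) = 219/4562 ≈ 4.8005%

step 1 [1y] bond c/1=9/400: DF=(195093/200000 − 9/400·(0))/(1+9/400) = 477/500 ≈ 0.954000
step 2 [2y] bond c/1=3/50: DF=(16006/15625 − 3/50·(0.954000))/(1+3/50) = 2281/2500 ≈ 0.912400
step 3 [3y] swap r/1=1053/27611: DF=(1 − 1053/27611·(0.954000+0.912400))/(1+1053/27611) = 8947/10000 ≈ 0.894700
step 4 [4y] bond c/1=11/400: DF=(241873/250000 − 11/400·(0.954000+0.912400+0.894700))/(1+11/400) = 8677/10000 ≈ 0.867700
step 5 [5y] swap r/1=873/22271: DF=(1 − 873/22271·(0.954000+0.912400+0.894700+0.867700))/(1+873/22271) = 4127/5000 ≈ 0.825400
step 6 [6y] zero: DF = P = 4037/5000 ≈ 0.807400
step 7 [7y] bond c/1=23/400: DF=(896753/800000 − 23/400·(0.954000+0.912400+0.894700+0.867700+0.825400+0.807400))/(1+23/400) = 7739/10000 ≈ 0.773900
step 8 [8y] bond c/1=1/20: DF=(43571/40000 − 1/20·(0.954000+0.912400+0.894700+0.867700+0.825400+0.807400+0.773900))/(1+1/20) = 3/4 ≈ 0.750000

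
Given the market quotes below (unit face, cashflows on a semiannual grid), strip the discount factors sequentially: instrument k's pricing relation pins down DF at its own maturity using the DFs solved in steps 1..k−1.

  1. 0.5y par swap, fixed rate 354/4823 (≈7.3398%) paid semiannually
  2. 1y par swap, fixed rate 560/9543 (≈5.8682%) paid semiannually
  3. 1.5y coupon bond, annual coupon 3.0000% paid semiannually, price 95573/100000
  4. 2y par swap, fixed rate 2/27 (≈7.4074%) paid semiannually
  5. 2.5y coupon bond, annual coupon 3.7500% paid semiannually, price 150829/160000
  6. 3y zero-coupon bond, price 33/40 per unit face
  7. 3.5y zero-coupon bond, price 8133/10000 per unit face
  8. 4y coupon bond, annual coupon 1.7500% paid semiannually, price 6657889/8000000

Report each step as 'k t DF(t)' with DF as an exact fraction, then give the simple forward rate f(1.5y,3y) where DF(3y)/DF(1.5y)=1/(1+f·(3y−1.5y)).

1 1/2 4823/5000
2 1 118/125
3 3/2 4567/5000
4 2 1727/2000
5 5/2 343/400
6 3 33/40
7 7/2 8133/10000
8 4 3857/5000
f(1.5y,3y) = ((4567/5000)/(33/40) − 1)/(3/2) = 884/12375 ≈ 7.1434%

step 1 [0.5y] swap r/2=177/4823: DF=(1 − 177/4823·(0))/(1+177/4823) = 4823/5000 ≈ 0.964600
step 2 [1y] swap r/2=280/9543: DF=(1 − 280/9543·(0.964600))/(1+280/9543) = 118/125 ≈ 0.944000
step 3 [1.5y] bond c/2=3/200: DF=(95573/100000 − 3/200·(0.964600+0.944000))/(1+3/200) = 4567/5000 ≈ 0.913400
step 4 [2y] swap r/2=1/27: DF=(1 − 1/27·(0.964600+0.944000+0.913400))/(1+1/27) = 1727/2000 ≈ 0.863500
step 5 [2.5y] bond c/2=3/160: DF=(150829/160000 − 3/160·(0.964600+0.944000+0.913400+0.863500))/(1+3/160) = 343/400 ≈ 0.857500
step 6 [3y] zero: DF = P = 33/40 ≈ 0.825000
step 7 [3.5y] zero: DF = P = 8133/10000 ≈ 0.813300
step 8 [4y] bond c/2=7/800: DF=(6657889/8000000 − 7/800·(0.964600+0.944000+0.913400+0.863500+0.857500+0.825000+0.813300))/(1+7/800) = 3857/5000 ≈ 0.771400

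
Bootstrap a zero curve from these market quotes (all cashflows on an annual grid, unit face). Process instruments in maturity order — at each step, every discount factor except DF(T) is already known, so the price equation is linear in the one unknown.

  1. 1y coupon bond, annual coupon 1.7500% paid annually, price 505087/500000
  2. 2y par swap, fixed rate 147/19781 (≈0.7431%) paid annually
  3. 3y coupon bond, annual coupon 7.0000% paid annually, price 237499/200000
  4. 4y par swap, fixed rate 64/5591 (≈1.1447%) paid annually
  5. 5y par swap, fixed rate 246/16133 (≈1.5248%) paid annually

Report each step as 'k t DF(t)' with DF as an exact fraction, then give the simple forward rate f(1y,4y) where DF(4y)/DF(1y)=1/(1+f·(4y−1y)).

step 1 [1y] bond c/1=7/400: DF=(505087/500000 − 7/400·(0))/(1+7/400) = 1241/1250 ≈ 0.992800
step 2 [2y] swap r/1=147/19781: DF=(1 − 147/19781·(0.992800))/(1+147/19781) = 9853/10000 ≈ 0.985300
step 3 [3y] bond c/1=7/100: DF=(237499/200000 − 7/100·(0.992800+0.985300))/(1+7/100) = 2451/2500 ≈ 0.980400
step 4 [4y] swap r/1=64/5591: DF=(1 − 64/5591·(0.992800+0.985300+0.980400))/(1+64/5591) = 597/625 ≈ 0.955200
step 5 [5y] swap r/1=246/16133: DF=(1 − 246/16133·(0.992800+0.985300+0.980400+0.955200))/(1+246/16133) = 4631/5000 ≈ 0.926200

1 1 1241/1250
2 2 9853/10000
3 3 2451/2500
4 4 597/625
5 5 4631/5000
f(1y,4y) = ((1241/1250)/(597/625) − 1)/(3) = 47/3582 ≈ 1.3121%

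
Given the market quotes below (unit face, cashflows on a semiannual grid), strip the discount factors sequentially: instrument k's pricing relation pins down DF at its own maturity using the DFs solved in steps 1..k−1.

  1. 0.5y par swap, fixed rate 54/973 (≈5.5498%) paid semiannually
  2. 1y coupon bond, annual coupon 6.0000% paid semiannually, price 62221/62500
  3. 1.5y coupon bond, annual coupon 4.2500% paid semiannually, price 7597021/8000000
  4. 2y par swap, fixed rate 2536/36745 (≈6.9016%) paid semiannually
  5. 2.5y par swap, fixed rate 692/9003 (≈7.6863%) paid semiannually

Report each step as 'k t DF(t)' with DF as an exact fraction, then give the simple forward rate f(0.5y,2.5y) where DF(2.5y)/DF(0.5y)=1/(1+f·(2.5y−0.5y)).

1 1/2 973/1000
2 1 4691/5000
3 3/2 8901/10000
4 2 2183/2500
5 5/2 827/1000
f(0.5y,2.5y) = ((973/1000)/(827/1000) − 1)/(2) = 73/827 ≈ 8.8271%

step 1 [0.5y] swap r/2=27/973: DF=(1 − 27/973·(0))/(1+27/973) = 973/1000 ≈ 0.973000
step 2 [1y] bond c/2=3/100: DF=(62221/62500 − 3/100·(0.973000))/(1+3/100) = 4691/5000 ≈ 0.938200
step 3 [1.5y] bond c/2=17/800: DF=(7597021/8000000 − 17/800·(0.973000+0.938200))/(1+17/800) = 8901/10000 ≈ 0.890100
step 4 [2y] swap r/2=1268/36745: DF=(1 − 1268/36745·(0.973000+0.938200+0.890100))/(1+1268/36745) = 2183/2500 ≈ 0.873200
step 5 [2.5y] swap r/2=346/9003: DF=(1 − 346/9003·(0.973000+0.938200+0.890100+0.873200))/(1+346/9003) = 827/1000 ≈ 0.827000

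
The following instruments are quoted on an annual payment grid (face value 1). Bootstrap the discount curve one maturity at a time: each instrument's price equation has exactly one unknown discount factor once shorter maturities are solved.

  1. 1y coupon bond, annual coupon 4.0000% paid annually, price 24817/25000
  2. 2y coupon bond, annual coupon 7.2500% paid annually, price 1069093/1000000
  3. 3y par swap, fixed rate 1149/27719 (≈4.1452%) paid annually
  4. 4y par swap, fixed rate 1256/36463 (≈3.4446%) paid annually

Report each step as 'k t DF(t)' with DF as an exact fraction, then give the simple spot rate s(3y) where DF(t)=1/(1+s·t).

1 1 1909/2000
2 2 9323/10000
3 3 8851/10000
4 4 1093/1250
s(3y) = (1/(8851/10000) − 1)/(3) = 383/8851 ≈ 4.3272%

step 1 [1y] bond c/1=1/25: DF=(24817/25000 − 1/25·(0))/(1+1/25) = 1909/2000 ≈ 0.954500
step 2 [2y] bond c/1=29/400: DF=(1069093/1000000 − 29/400·(0.954500))/(1+29/400) = 9323/10000 ≈ 0.932300
step 3 [3y] swap r/1=1149/27719: DF=(1 − 1149/27719·(0.954500+0.932300))/(1+1149/27719) = 8851/10000 ≈ 0.885100
step 4 [4y] swap r/1=1256/36463: DF=(1 − 1256/36463·(0.954500+0.932300+0.885100))/(1+1256/36463) = 1093/1250 ≈ 0.874400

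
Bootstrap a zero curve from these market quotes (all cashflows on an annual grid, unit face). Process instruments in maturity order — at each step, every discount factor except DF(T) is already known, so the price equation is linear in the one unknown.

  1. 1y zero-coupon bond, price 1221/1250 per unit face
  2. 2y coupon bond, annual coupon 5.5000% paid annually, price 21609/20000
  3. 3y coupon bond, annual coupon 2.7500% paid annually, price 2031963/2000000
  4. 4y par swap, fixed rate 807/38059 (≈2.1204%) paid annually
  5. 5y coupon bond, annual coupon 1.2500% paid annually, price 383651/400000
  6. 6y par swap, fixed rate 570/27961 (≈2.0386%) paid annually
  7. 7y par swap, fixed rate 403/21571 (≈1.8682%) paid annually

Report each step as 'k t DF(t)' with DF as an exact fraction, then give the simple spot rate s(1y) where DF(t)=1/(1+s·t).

step 1 [1y] zero: DF = P = 1221/1250 ≈ 0.976800
step 2 [2y] bond c/1=11/200: DF=(21609/20000 − 11/200·(0.976800))/(1+11/200) = 2433/2500 ≈ 0.973200
step 3 [3y] bond c/1=11/400: DF=(2031963/2000000 − 11/400·(0.976800+0.973200))/(1+11/400) = 4683/5000 ≈ 0.936600
step 4 [4y] swap r/1=807/38059: DF=(1 − 807/38059·(0.976800+0.973200+0.936600))/(1+807/38059) = 9193/10000 ≈ 0.919300
step 5 [5y] bond c/1=1/80: DF=(383651/400000 − 1/80·(0.976800+0.973200+0.936600+0.919300))/(1+1/80) = 9003/10000 ≈ 0.900300
step 6 [6y] swap r/1=570/27961: DF=(1 − 570/27961·(0.976800+0.973200+0.936600+0.919300+0.900300))/(1+570/27961) = 443/500 ≈ 0.886000
step 7 [7y] swap r/1=403/21571: DF=(1 − 403/21571·(0.976800+0.973200+0.936600+0.919300+0.900300+0.886000))/(1+403/21571) = 8791/10000 ≈ 0.879100

1 1 1221/1250
2 2 2433/2500
3 3 4683/5000
4 4 9193/10000
5 5 9003/10000
6 6 443/500
7 7 8791/10000
s(1y) = (1/(1221/1250) − 1)/(1) = 29/1221 ≈ 2.3751%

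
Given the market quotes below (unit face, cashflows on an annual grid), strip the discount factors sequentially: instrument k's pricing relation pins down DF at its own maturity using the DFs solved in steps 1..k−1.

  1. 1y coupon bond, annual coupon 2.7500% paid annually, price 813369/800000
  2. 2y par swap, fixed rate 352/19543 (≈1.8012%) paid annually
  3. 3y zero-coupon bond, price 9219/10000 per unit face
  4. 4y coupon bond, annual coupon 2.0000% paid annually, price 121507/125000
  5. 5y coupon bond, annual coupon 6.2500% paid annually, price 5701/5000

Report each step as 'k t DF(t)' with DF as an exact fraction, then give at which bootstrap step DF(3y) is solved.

step 1 [1y] bond c/1=11/400: DF=(813369/800000 − 11/400·(0))/(1+11/400) = 1979/2000 ≈ 0.989500
step 2 [2y] swap r/1=352/19543: DF=(1 − 352/19543·(0.989500))/(1+352/19543) = 603/625 ≈ 0.964800
step 3 [3y] zero: DF = P = 9219/10000 ≈ 0.921900
step 4 [4y] bond c/1=1/50: DF=(121507/125000 − 1/50·(0.989500+0.964800+0.921900))/(1+1/50) = 4483/5000 ≈ 0.896600
step 5 [5y] bond c/1=1/16: DF=(5701/5000 − 1/16·(0.989500+0.964800+0.921900+0.896600))/(1+1/16) = 532/625 ≈ 0.851200

1 1 1979/2000
2 2 603/625
3 3 9219/10000
4 4 4483/5000
5 5 532/625
DF(3y) is solved at step 3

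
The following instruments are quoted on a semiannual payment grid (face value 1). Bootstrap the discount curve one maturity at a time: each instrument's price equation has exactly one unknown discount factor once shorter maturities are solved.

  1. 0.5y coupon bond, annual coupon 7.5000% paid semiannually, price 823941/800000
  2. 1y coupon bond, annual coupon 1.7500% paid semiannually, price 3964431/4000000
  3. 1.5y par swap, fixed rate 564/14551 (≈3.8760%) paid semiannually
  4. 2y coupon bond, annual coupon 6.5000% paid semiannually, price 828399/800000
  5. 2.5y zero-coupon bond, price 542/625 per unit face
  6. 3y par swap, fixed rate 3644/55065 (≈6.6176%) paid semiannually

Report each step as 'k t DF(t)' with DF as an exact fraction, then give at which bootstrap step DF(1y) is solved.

step 1 [0.5y] bond c/2=3/80: DF=(823941/800000 − 3/80·(0))/(1+3/80) = 9927/10000 ≈ 0.992700
step 2 [1y] bond c/2=7/800: DF=(3964431/4000000 − 7/800·(0.992700))/(1+7/800) = 9739/10000 ≈ 0.973900
step 3 [1.5y] swap r/2=282/14551: DF=(1 − 282/14551·(0.992700+0.973900))/(1+282/14551) = 2359/2500 ≈ 0.943600
step 4 [2y] bond c/2=13/400: DF=(828399/800000 − 13/400·(0.992700+0.973900+0.943600))/(1+13/400) = 9113/10000 ≈ 0.911300
step 5 [2.5y] zero: DF = P = 542/625 ≈ 0.867200
step 6 [3y] swap r/2=1822/55065: DF=(1 − 1822/55065·(0.992700+0.973900+0.943600+0.911300+0.867200))/(1+1822/55065) = 4089/5000 ≈ 0.817800

1 1/2 9927/10000
2 1 9739/10000
3 3/2 2359/2500
4 2 9113/10000
5 5/2 542/625
6 3 4089/5000
DF(1y) is solved at step 2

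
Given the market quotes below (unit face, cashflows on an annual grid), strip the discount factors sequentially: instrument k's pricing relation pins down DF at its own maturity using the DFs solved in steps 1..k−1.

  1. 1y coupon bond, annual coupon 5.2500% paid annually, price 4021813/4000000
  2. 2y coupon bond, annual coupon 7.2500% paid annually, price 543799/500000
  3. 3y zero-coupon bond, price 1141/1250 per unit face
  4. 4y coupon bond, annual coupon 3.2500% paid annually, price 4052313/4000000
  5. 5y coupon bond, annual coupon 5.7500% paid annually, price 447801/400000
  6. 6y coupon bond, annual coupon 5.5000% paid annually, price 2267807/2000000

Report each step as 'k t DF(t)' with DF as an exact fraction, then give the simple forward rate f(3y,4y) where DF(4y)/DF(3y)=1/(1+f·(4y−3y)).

step 1 [1y] bond c/1=21/400: DF=(4021813/4000000 − 21/400·(0))/(1+21/400) = 9553/10000 ≈ 0.955300
step 2 [2y] bond c/1=29/400: DF=(543799/500000 − 29/400·(0.955300))/(1+29/400) = 1899/2000 ≈ 0.949500
step 3 [3y] zero: DF = P = 1141/1250 ≈ 0.912800
step 4 [4y] bond c/1=13/400: DF=(4052313/4000000 − 13/400·(0.955300+0.949500+0.912800))/(1+13/400) = 357/400 ≈ 0.892500
step 5 [5y] bond c/1=23/400: DF=(447801/400000 − 23/400·(0.955300+0.949500+0.912800+0.892500))/(1+23/400) = 8569/10000 ≈ 0.856900
step 6 [6y] bond c/1=11/200: DF=(2267807/2000000 − 11/200·(0.955300+0.949500+0.912800+0.892500+0.856900))/(1+11/200) = 8367/10000 ≈ 0.836700

1 1 9553/10000
2 2 1899/2000
3 3 1141/1250
4 4 357/400
5 5 8569/10000
6 6 8367/10000
f(3y,4y) = ((1141/1250)/(357/400) − 1)/(1) = 29/1275 ≈ 2.2745%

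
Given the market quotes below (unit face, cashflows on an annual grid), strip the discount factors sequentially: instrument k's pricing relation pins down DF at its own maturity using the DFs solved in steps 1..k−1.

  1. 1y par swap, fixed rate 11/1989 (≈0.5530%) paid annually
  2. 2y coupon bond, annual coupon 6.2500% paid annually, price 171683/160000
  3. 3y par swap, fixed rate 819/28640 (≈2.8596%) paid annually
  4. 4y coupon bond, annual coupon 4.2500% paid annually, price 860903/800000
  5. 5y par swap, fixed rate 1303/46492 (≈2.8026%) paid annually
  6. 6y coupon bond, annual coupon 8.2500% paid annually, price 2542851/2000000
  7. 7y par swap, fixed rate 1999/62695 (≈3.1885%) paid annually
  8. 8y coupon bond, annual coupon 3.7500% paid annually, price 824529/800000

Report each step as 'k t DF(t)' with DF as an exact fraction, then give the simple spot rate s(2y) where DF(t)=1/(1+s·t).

1 1 1989/2000
2 2 4757/5000
3 3 9181/10000
4 4 1831/2000
5 5 8697/10000
6 6 4101/5000
7 7 8001/10000
8 8 1917/2500
s(2y) = (1/(4757/5000) − 1)/(2) = 243/9514 ≈ 2.5541%

step 1 [1y] swap r/1=11/1989: DF=(1 − 11/1989·(0))/(1+11/1989) = 1989/2000 ≈ 0.994500
step 2 [2y] bond c/1=1/16: DF=(171683/160000 − 1/16·(0.994500))/(1+1/16) = 4757/5000 ≈ 0.951400
step 3 [3y] swap r/1=819/28640: DF=(1 − 819/28640·(0.994500+0.951400))/(1+819/28640) = 9181/10000 ≈ 0.918100
step 4 [4y] bond c/1=17/400: DF=(860903/800000 − 17/400·(0.994500+0.951400+0.918100))/(1+17/400) = 1831/2000 ≈ 0.915500
step 5 [5y] swap r/1=1303/46492: DF=(1 − 1303/46492·(0.994500+0.951400+0.918100+0.915500))/(1+1303/46492) = 8697/10000 ≈ 0.869700
step 6 [6y] bond c/1=33/400: DF=(2542851/2000000 − 33/400·(0.994500+0.951400+0.918100+0.915500+0.869700))/(1+33/400) = 4101/5000 ≈ 0.820200
step 7 [7y] swap r/1=1999/62695: DF=(1 − 1999/62695·(0.994500+0.951400+0.918100+0.915500+0.869700+0.820200))/(1+1999/62695) = 8001/10000 ≈ 0.800100
step 8 [8y] bond c/1=3/80: DF=(824529/800000 − 3/80·(0.994500+0.951400+0.918100+0.915500+0.869700+0.820200+0.800100))/(1+3/80) = 1917/2500 ≈ 0.766800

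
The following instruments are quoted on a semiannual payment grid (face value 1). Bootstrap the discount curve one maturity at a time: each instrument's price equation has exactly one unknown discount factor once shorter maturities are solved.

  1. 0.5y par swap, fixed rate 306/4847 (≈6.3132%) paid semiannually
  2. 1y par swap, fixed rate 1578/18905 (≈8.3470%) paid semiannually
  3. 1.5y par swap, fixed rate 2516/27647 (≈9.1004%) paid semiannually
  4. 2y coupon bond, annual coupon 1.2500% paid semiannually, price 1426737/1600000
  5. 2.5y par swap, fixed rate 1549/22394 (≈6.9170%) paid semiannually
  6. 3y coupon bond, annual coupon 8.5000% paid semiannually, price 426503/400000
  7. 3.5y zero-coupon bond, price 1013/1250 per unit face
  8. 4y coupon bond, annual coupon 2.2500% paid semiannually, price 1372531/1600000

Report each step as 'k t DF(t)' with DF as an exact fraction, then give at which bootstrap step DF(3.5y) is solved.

step 1 [0.5y] swap r/2=153/4847: DF=(1 − 153/4847·(0))/(1+153/4847) = 4847/5000 ≈ 0.969400
step 2 [1y] swap r/2=789/18905: DF=(1 − 789/18905·(0.969400))/(1+789/18905) = 9211/10000 ≈ 0.921100
step 3 [1.5y] swap r/2=1258/27647: DF=(1 − 1258/27647·(0.969400+0.921100))/(1+1258/27647) = 4371/5000 ≈ 0.874200
step 4 [2y] bond c/2=1/160: DF=(1426737/1600000 − 1/160·(0.969400+0.921100+0.874200))/(1+1/160) = 869/1000 ≈ 0.869000
step 5 [2.5y] swap r/2=1549/44788: DF=(1 − 1549/44788·(0.969400+0.921100+0.874200+0.869000))/(1+1549/44788) = 8451/10000 ≈ 0.845100
step 6 [3y] bond c/2=17/400: DF=(426503/400000 − 17/400·(0.969400+0.921100+0.874200+0.869000+0.845100))/(1+17/400) = 4201/5000 ≈ 0.840200
step 7 [3.5y] zero: DF = P = 1013/1250 ≈ 0.810400
step 8 [4y] bond c/2=9/800: DF=(1372531/1600000 − 9/800·(0.969400+0.921100+0.874200+0.869000+0.845100+0.840200+0.810400))/(1+9/800) = 7801/10000 ≈ 0.780100

1 1/2 4847/5000
2 1 9211/10000
3 3/2 4371/5000
4 2 869/1000
5 5/2 8451/10000
6 3 4201/5000
7 7/2 1013/1250
8 4 7801/10000
DF(3.5y) is solved at step 7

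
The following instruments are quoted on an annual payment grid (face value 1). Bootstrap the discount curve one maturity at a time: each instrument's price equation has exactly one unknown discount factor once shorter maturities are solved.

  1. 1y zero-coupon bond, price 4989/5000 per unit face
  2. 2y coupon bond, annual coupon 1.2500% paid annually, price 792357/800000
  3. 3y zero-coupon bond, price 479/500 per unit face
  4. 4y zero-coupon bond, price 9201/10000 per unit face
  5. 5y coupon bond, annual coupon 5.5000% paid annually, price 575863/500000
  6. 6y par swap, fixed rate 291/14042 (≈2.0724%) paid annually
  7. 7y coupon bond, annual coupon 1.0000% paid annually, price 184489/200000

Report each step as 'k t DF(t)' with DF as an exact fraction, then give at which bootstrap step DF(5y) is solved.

1 1 4989/5000
2 2 9659/10000
3 3 479/500
4 4 9201/10000
5 5 4457/5000
6 6 2209/2500
7 7 8577/10000
DF(5y) is solved at step 5

step 1 [1y] zero: DF = P = 4989/5000 ≈ 0.997800
step 2 [2y] bond c/1=1/80: DF=(792357/800000 − 1/80·(0.997800))/(1+1/80) = 9659/10000 ≈ 0.965900
step 3 [3y] zero: DF = P = 479/500 ≈ 0.958000
step 4 [4y] zero: DF = P = 9201/10000 ≈ 0.920100
step 5 [5y] bond c/1=11/200: DF=(575863/500000 − 11/200·(0.997800+0.965900+0.958000+0.920100))/(1+11/200) = 4457/5000 ≈ 0.891400
step 6 [6y] swap r/1=291/14042: DF=(1 − 291/14042·(0.997800+0.965900+0.958000+0.920100+0.891400))/(1+291/14042) = 2209/2500 ≈ 0.883600
step 7 [7y] bond c/1=1/100: DF=(184489/200000 − 1/100·(0.997800+0.965900+0.958000+0.920100+0.891400+0.883600))/(1+1/100) = 8577/10000 ≈ 0.857700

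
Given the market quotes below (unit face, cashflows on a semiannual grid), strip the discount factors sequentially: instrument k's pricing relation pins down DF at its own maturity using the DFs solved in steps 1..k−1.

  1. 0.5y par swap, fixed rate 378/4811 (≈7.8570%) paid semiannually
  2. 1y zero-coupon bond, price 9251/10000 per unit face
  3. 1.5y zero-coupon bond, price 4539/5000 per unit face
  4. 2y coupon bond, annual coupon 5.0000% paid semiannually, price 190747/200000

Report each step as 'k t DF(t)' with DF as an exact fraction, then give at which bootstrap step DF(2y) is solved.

step 1 [0.5y] swap r/2=189/4811: DF=(1 − 189/4811·(0))/(1+189/4811) = 4811/5000 ≈ 0.962200
step 2 [1y] zero: DF = P = 9251/10000 ≈ 0.925100
step 3 [1.5y] zero: DF = P = 4539/5000 ≈ 0.907800
step 4 [2y] bond c/2=1/40: DF=(190747/200000 − 1/40·(0.962200+0.925100+0.907800))/(1+1/40) = 8623/10000 ≈ 0.862300

1 1/2 4811/5000
2 1 9251/10000
3 3/2 4539/5000
4 2 8623/10000
DF(2y) is solved at step 4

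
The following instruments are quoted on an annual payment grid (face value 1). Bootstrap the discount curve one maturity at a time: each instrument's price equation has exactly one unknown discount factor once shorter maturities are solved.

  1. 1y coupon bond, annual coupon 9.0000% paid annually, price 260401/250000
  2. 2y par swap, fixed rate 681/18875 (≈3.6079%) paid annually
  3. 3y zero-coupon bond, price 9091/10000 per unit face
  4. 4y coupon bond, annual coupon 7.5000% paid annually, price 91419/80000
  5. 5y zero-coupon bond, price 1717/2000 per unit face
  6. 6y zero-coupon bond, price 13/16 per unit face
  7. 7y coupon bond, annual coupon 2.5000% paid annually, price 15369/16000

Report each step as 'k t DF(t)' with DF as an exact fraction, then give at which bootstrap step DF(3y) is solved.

step 1 [1y] bond c/1=9/100: DF=(260401/250000 − 9/100·(0))/(1+9/100) = 2389/2500 ≈ 0.955600
step 2 [2y] swap r/1=681/18875: DF=(1 − 681/18875·(0.955600))/(1+681/18875) = 9319/10000 ≈ 0.931900
step 3 [3y] zero: DF = P = 9091/10000 ≈ 0.909100
step 4 [4y] bond c/1=3/40: DF=(91419/80000 − 3/40·(0.955600+0.931900+0.909100))/(1+3/40) = 8679/10000 ≈ 0.867900
step 5 [5y] zero: DF = P = 1717/2000 ≈ 0.858500
step 6 [6y] zero: DF = P = 13/16 ≈ 0.812500
step 7 [7y] bond c/1=1/40: DF=(15369/16000 − 1/40·(0.955600+0.931900+0.909100+0.867900+0.858500+0.812500))/(1+1/40) = 807/1000 ≈ 0.807000

1 1 2389/2500
2 2 9319/10000
3 3 9091/10000
4 4 8679/10000
5 5 1717/2000
6 6 13/16
7 7 807/1000
DF(3y) is solved at step 3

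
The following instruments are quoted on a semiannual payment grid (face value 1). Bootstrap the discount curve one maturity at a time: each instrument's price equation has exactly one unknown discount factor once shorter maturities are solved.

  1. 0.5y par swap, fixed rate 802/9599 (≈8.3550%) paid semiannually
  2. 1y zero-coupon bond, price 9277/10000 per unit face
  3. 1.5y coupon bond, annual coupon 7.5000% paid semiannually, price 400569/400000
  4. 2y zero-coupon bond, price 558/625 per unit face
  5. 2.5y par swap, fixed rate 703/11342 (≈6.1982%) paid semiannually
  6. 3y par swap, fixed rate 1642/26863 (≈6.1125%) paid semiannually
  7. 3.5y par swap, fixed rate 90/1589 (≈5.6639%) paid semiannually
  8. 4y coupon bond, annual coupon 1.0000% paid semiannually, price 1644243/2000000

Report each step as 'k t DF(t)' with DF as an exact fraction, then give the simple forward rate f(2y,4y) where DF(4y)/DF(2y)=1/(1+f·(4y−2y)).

1 1/2 9599/10000
2 1 9277/10000
3 3/2 897/1000
4 2 558/625
5 5/2 4297/5000
6 3 4179/5000
7 7/2 1649/2000
8 4 492/625
f(2y,4y) = ((558/625)/(492/625) − 1)/(2) = 11/164 ≈ 6.7073%

step 1 [0.5y] swap r/2=401/9599: DF=(1 − 401/9599·(0))/(1+401/9599) = 9599/10000 ≈ 0.959900
step 2 [1y] zero: DF = P = 9277/10000 ≈ 0.927700
step 3 [1.5y] bond c/2=3/80: DF=(400569/400000 − 3/80·(0.959900+0.927700))/(1+3/80) = 897/1000 ≈ 0.897000
step 4 [2y] zero: DF = P = 558/625 ≈ 0.892800
step 5 [2.5y] swap r/2=703/22684: DF=(1 − 703/22684·(0.959900+0.927700+0.897000+0.892800))/(1+703/22684) = 4297/5000 ≈ 0.859400
step 6 [3y] swap r/2=821/26863: DF=(1 − 821/26863·(0.959900+0.927700+0.897000+0.892800+0.859400))/(1+821/26863) = 4179/5000 ≈ 0.835800
step 7 [3.5y] swap r/2=45/1589: DF=(1 − 45/1589·(0.959900+0.927700+0.897000+0.892800+0.859400+0.835800))/(1+45/1589) = 1649/2000 ≈ 0.824500
step 8 [4y] bond c/2=1/200: DF=(1644243/2000000 − 1/200·(0.959900+0.927700+0.897000+0.892800+0.859400+0.835800+0.824500))/(1+1/200) = 492/625 ≈ 0.787200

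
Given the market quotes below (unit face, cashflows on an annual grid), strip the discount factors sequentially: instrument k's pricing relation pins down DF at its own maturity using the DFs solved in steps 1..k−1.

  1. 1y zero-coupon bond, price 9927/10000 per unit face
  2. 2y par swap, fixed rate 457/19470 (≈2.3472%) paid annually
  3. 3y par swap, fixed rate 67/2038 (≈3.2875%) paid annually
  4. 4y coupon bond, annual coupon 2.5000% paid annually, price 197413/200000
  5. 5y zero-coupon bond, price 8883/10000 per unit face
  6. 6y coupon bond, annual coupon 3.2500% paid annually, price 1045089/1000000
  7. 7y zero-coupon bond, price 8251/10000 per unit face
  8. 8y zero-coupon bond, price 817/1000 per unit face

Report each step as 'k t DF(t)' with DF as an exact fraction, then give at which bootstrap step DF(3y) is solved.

step 1 [1y] zero: DF = P = 9927/10000 ≈ 0.992700
step 2 [2y] swap r/1=457/19470: DF=(1 − 457/19470·(0.992700))/(1+457/19470) = 9543/10000 ≈ 0.954300
step 3 [3y] swap r/1=67/2038: DF=(1 − 67/2038·(0.992700+0.954300))/(1+67/2038) = 4531/5000 ≈ 0.906200
step 4 [4y] bond c/1=1/40: DF=(197413/200000 − 1/40·(0.992700+0.954300+0.906200))/(1+1/40) = 4467/5000 ≈ 0.893400
step 5 [5y] zero: DF = P = 8883/10000 ≈ 0.888300
step 6 [6y] bond c/1=13/400: DF=(1045089/1000000 − 13/400·(0.992700+0.954300+0.906200+0.893400+0.888300))/(1+13/400) = 8663/10000 ≈ 0.866300
step 7 [7y] zero: DF = P = 8251/10000 ≈ 0.825100
step 8 [8y] zero: DF = P = 817/1000 ≈ 0.817000

1 1 9927/10000
2 2 9543/10000
3 3 4531/5000
4 4 4467/5000
5 5 8883/10000
6 6 8663/10000
7 7 8251/10000
8 8 817/1000
DF(3y) is solved at step 3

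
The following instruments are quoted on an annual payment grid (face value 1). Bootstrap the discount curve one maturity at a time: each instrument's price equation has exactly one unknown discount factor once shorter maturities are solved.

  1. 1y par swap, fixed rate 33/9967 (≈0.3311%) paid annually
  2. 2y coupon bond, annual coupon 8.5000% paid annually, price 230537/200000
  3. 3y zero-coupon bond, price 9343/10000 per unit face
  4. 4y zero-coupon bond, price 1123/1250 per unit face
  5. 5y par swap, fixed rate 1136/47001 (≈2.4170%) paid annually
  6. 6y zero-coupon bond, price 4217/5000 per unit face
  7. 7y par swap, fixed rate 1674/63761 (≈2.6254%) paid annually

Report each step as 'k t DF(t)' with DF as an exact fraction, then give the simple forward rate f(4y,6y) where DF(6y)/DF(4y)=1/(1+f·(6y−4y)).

step 1 [1y] swap r/1=33/9967: DF=(1 − 33/9967·(0))/(1+33/9967) = 9967/10000 ≈ 0.996700
step 2 [2y] bond c/1=17/200: DF=(230537/200000 − 17/200·(0.996700))/(1+17/200) = 9843/10000 ≈ 0.984300
step 3 [3y] zero: DF = P = 9343/10000 ≈ 0.934300
step 4 [4y] zero: DF = P = 1123/1250 ≈ 0.898400
step 5 [5y] swap r/1=1136/47001: DF=(1 − 1136/47001·(0.996700+0.984300+0.934300+0.898400))/(1+1136/47001) = 554/625 ≈ 0.886400
step 6 [6y] zero: DF = P = 4217/5000 ≈ 0.843400
step 7 [7y] swap r/1=1674/63761: DF=(1 − 1674/63761·(0.996700+0.984300+0.934300+0.898400+0.886400+0.843400))/(1+1674/63761) = 4163/5000 ≈ 0.832600

1 1 9967/10000
2 2 9843/10000
3 3 9343/10000
4 4 1123/1250
5 5 554/625
6 6 4217/5000
7 7 4163/5000
f(4y,6y) = ((1123/1250)/(4217/5000) − 1)/(2) = 275/8434 ≈ 3.2606%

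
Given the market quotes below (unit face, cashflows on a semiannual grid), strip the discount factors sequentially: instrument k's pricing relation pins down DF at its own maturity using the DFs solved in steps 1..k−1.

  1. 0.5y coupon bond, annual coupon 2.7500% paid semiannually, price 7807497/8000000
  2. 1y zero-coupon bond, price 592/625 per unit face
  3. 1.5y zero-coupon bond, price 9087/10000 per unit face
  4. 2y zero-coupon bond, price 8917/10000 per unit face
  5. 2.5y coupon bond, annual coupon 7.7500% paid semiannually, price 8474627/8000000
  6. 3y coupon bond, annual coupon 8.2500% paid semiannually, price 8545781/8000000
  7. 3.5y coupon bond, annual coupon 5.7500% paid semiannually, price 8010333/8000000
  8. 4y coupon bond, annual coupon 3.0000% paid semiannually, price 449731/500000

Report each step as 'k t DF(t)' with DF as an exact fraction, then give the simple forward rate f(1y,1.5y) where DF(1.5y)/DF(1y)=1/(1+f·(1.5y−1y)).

step 1 [0.5y] bond c/2=11/800: DF=(7807497/8000000 − 11/800·(0))/(1+11/800) = 9627/10000 ≈ 0.962700
step 2 [1y] zero: DF = P = 592/625 ≈ 0.947200
step 3 [1.5y] zero: DF = P = 9087/10000 ≈ 0.908700
step 4 [2y] zero: DF = P = 8917/10000 ≈ 0.891700
step 5 [2.5y] bond c/2=31/800: DF=(8474627/8000000 − 31/800·(0.962700+0.947200+0.908700+0.891700))/(1+31/800) = 4407/5000 ≈ 0.881400
step 6 [3y] bond c/2=33/800: DF=(8545781/8000000 − 33/800·(0.962700+0.947200+0.908700+0.891700+0.881400))/(1+33/800) = 211/250 ≈ 0.844000
step 7 [3.5y] bond c/2=23/800: DF=(8010333/8000000 − 23/800·(0.962700+0.947200+0.908700+0.891700+0.881400+0.844000))/(1+23/800) = 4107/5000 ≈ 0.821400
step 8 [4y] bond c/2=3/200: DF=(449731/500000 − 3/200·(0.962700+0.947200+0.908700+0.891700+0.881400+0.844000+0.821400))/(1+3/200) = 7937/10000 ≈ 0.793700

1 1/2 9627/10000
2 1 592/625
3 3/2 9087/10000
4 2 8917/10000
5 5/2 4407/5000
6 3 211/250
7 7/2 4107/5000
8 4 7937/10000
f(1y,1.5y) = ((592/625)/(9087/10000) − 1)/(1/2) = 770/9087 ≈ 8.4736%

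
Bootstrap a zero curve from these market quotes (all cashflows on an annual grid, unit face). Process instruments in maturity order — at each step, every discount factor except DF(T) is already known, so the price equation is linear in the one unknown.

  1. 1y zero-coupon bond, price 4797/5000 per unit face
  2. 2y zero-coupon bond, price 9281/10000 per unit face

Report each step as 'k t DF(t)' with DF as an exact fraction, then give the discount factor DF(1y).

step 1 [1y] zero: DF = P = 4797/5000 ≈ 0.959400
step 2 [2y] zero: DF = P = 9281/10000 ≈ 0.928100

1 1 4797/5000
2 2 9281/10000
DF(1y) = 4797/5000 ≈ 0.959400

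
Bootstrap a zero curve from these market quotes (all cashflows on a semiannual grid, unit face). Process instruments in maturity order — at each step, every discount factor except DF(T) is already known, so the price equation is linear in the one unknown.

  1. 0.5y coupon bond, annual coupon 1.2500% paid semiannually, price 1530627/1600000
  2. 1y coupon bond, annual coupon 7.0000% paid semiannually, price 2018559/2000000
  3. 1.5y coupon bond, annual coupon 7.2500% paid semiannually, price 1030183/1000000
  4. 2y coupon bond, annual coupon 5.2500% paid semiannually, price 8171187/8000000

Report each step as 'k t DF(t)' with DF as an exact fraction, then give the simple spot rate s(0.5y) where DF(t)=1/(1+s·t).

1 1/2 9507/10000
2 1 943/1000
3 3/2 9279/10000
4 2 9231/10000
s(0.5y) = (1/(9507/10000) − 1)/(1/2) = 986/9507 ≈ 10.3713%

step 1 [0.5y] bond c/2=1/160: DF=(1530627/1600000 − 1/160·(0))/(1+1/160) = 9507/10000 ≈ 0.950700
step 2 [1y] bond c/2=7/200: DF=(2018559/2000000 − 7/200·(0.950700))/(1+7/200) = 943/1000 ≈ 0.943000
step 3 [1.5y] bond c/2=29/800: DF=(1030183/1000000 − 29/800·(0.950700+0.943000))/(1+29/800) = 9279/10000 ≈ 0.927900
step 4 [2y] bond c/2=21/800: DF=(8171187/8000000 − 21/800·(0.950700+0.943000+0.927900))/(1+21/800) = 9231/10000 ≈ 0.923100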